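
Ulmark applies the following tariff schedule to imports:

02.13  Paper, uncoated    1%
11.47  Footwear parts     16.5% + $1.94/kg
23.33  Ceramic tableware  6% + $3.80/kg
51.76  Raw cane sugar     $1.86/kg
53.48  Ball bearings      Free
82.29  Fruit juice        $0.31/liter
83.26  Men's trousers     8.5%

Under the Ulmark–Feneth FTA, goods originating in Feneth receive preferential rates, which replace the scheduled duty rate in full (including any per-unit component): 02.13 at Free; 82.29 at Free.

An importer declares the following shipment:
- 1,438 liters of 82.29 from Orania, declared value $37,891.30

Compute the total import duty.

$445.78

Line 1 (82.29, Orania, 1,438 liters, $37,891.30):
Base rate for 82.29 is $0.31/liter.
82.29 has an FTA preferential rate, but origin Orania is not Feneth; base rate stands.
Duty = 1,438 × $0.31 = $445.78.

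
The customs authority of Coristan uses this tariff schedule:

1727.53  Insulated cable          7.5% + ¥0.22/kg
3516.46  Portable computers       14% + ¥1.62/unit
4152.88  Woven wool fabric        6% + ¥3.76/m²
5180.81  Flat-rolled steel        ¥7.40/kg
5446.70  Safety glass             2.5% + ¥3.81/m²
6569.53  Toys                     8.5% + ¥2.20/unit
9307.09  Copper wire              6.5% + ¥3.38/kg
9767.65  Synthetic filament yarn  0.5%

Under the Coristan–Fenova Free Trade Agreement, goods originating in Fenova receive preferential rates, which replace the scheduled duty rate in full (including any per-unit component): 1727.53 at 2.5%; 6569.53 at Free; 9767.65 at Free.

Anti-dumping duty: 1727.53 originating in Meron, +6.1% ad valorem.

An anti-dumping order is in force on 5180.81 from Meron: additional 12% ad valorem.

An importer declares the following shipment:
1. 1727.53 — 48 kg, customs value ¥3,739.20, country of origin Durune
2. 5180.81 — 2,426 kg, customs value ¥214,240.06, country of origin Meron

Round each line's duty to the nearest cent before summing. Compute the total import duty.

Line 1 (1727.53, Durune, 48 kg, ¥3,739.20):
Base rate for 1727.53 is 7.5% + ¥0.22/kg.
1727.53 has an FTA preferential rate, but origin Durune is not Fenova; base rate stands.
The additional-duty order on 1727.53 targets Meron, not Durune; it does not apply.
Duty = ¥3,739.20 × 7.5% + 48 × ¥0.22 = ¥291.00.
Line 2 (5180.81, Meron, 2,426 kg, ¥214,240.06):
Base rate for 5180.81 is ¥7.40/kg.
Additional duty on 5180.81 from Meron: +12% ad valorem. Applied ad valorem rate = 12%.
Duty = ¥214,240.06 × 12% + 2,426 × ¥7.40 = ¥43,661.21.
Total = ¥291.00 + ¥43,661.21 = ¥43,952.21.

¥43,952.21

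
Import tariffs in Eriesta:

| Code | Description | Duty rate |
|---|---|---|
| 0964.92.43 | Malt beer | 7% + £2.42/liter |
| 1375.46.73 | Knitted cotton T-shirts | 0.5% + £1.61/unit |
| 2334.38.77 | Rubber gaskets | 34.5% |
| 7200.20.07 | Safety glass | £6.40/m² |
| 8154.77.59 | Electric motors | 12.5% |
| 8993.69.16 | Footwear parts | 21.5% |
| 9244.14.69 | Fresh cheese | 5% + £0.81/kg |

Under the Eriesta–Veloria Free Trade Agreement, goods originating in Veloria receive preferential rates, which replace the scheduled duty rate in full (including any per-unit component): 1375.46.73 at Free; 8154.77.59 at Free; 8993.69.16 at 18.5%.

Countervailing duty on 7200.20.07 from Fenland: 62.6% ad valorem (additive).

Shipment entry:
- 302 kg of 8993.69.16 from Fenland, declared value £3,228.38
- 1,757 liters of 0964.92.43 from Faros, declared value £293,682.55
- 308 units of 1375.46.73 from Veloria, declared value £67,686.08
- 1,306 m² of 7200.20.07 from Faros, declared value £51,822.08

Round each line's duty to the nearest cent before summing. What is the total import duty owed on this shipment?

£33,862.22

Line 1 (8993.69.16, Fenland, 302 kg, £3,228.38):
Base rate for 8993.69.16 is 21.5%.
8993.69.16 has an FTA preferential rate, but origin Fenland is not Veloria; base rate stands.
Duty = £3,228.38 × 21.5% = £694.10.
Line 2 (0964.92.43, Faros, 1,757 liters, £293,682.55):
Base rate for 0964.92.43 is 7% + £2.42/liter.
Duty = £293,682.55 × 7% + 1,757 × £2.42 = £24,809.72.
Line 3 (1375.46.73, Veloria, 308 units, £67,686.08):
Base rate for 1375.46.73 is 0.5% + £1.61/unit.
Origin Veloria qualifies under the Eriesta–Veloria agreement and 1375.46.73 is covered: preferential rate Free applies instead.
Duty = £67,686.08 × 0% = £0.00.
Line 4 (7200.20.07, Faros, 1,306 m², £51,822.08):
Base rate for 7200.20.07 is £6.40/m².
The additional-duty order on 7200.20.07 targets Fenland, not Faros; it does not apply.
Duty = 1,306 × £6.40 = £8,358.40.
Total = £694.10 + £24,809.72 + £0.00 + £8,358.40 = £33,862.22.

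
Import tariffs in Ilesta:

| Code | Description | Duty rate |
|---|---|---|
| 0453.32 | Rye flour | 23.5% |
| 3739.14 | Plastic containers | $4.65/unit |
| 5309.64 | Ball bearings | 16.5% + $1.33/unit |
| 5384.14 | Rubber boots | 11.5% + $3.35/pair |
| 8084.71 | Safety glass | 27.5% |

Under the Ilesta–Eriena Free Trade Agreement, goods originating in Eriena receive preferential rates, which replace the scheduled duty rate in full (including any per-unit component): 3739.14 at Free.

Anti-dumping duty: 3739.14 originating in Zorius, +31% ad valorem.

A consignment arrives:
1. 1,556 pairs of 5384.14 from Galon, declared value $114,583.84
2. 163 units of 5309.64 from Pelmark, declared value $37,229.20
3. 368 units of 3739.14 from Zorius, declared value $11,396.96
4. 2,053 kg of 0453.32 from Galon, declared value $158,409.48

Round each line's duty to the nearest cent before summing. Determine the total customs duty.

Line 1 (5384.14, Galon, 1,556 pairs, $114,583.84):
Base rate for 5384.14 is 11.5% + $3.35/pair.
Duty = $114,583.84 × 11.5% + 1,556 × $3.35 = $18,389.74.
Line 2 (5309.64, Pelmark, 163 units, $37,229.20):
Base rate for 5309.64 is 16.5% + $1.33/unit.
Duty = $37,229.20 × 16.5% + 163 × $1.33 = $6,359.61.
Line 3 (3739.14, Zorius, 368 units, $11,396.96):
Base rate for 3739.14 is $4.65/unit.
3739.14 has an FTA preferential rate, but origin Zorius is not Eriena; base rate stands.
Additional duty on 3739.14 from Zorius: +31% ad valorem. Applied ad valorem rate = 31%.
Duty = $11,396.96 × 31% + 368 × $4.65 = $5,244.26.
Line 4 (0453.32, Galon, 2,053 kg, $158,409.48):
Base rate for 0453.32 is 23.5%.
Duty = $158,409.48 × 23.5% = $37,226.23.
Total = $18,389.74 + $6,359.61 + $5,244.26 + $37,226.23 = $67,219.84.

$67,219.84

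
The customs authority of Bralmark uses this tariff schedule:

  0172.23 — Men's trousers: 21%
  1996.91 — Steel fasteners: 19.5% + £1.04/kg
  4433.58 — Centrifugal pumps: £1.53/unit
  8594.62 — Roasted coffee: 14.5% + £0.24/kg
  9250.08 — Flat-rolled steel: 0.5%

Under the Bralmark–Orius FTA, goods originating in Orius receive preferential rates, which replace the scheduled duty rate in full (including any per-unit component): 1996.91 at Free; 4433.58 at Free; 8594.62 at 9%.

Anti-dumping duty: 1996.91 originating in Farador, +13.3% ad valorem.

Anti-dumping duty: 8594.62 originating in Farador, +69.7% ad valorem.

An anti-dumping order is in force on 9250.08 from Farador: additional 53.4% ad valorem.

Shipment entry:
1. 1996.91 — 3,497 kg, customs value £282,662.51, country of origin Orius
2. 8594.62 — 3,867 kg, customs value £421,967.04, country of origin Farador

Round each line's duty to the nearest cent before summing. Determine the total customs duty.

£356,224.33

Line 1 (1996.91, Orius, 3,497 kg, £282,662.51):
Base rate for 1996.91 is 19.5% + £1.04/kg.
Origin Orius qualifies under the Bralmark–Orius agreement and 1996.91 is covered: preferential rate Free applies instead.
The additional-duty order on 1996.91 targets Farador, not Orius; it does not apply.
Duty = £282,662.51 × 0% = £0.00.
Line 2 (8594.62, Farador, 3,867 kg, £421,967.04):
Base rate for 8594.62 is 14.5% + £0.24/kg.
8594.62 has an FTA preferential rate, but origin Farador is not Orius; base rate stands.
Additional duty on 8594.62 from Farador: +69.7%. Applied ad valorem rate: 14.5% + 69.7% = 84.2%.
Duty = £421,967.04 × 84.2% + 3,867 × £0.24 = £356,224.33.
Total = £0.00 + £356,224.33 = £356,224.33.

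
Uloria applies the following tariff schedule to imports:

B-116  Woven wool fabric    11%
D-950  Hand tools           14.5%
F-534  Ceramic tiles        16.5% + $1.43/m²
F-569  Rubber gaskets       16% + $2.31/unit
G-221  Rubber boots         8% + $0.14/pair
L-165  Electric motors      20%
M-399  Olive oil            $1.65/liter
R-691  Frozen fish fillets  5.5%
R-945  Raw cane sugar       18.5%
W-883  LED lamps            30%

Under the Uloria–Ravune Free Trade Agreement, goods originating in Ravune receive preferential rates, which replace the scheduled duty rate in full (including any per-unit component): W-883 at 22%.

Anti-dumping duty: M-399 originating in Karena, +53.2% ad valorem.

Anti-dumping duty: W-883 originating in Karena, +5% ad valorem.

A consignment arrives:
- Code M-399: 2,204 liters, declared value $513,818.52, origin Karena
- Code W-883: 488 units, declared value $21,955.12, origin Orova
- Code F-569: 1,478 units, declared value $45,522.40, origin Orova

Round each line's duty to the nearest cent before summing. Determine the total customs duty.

Line 1 (M-399, Karena, 2,204 liters, $513,818.52):
Base rate for M-399 is $1.65/liter.
Additional duty on M-399 from Karena: +53.2% ad valorem. Applied ad valorem rate = 53.2%.
Duty = $513,818.52 × 53.2% + 2,204 × $1.65 = $276,988.05.
Line 2 (W-883, Orova, 488 units, $21,955.12):
Base rate for W-883 is 30%.
W-883 has an FTA preferential rate, but origin Orova is not Ravune; base rate stands.
The additional-duty order on W-883 targets Karena, not Orova; it does not apply.
Duty = $21,955.12 × 30% = $6,586.54.
Line 3 (F-569, Orova, 1,478 units, $45,522.40):
Base rate for F-569 is 16% + $2.31/unit.
Duty = $45,522.40 × 16% + 1,478 × $2.31 = $10,697.76.
Total = $276,988.05 + $6,586.54 + $10,697.76 = $294,272.35.

$294,272.35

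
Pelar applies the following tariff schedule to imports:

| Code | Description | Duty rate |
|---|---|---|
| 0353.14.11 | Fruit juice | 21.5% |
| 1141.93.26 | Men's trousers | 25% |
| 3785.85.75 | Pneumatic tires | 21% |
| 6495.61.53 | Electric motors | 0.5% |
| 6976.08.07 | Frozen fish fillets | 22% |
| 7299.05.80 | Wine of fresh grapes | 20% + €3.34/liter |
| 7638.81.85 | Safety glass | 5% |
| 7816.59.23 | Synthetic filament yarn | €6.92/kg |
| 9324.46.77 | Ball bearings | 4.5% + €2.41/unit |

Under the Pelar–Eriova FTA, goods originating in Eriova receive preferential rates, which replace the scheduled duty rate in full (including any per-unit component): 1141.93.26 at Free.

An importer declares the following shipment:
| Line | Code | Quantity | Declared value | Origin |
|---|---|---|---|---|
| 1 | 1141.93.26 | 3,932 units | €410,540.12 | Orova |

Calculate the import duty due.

Line 1 (1141.93.26, Orova, 3,932 units, €410,540.12):
Base rate for 1141.93.26 is 25%.
1141.93.26 has an FTA preferential rate, but origin Orova is not Eriova; base rate stands.
Duty = €410,540.12 × 25% = €102,635.03.

€102,635.03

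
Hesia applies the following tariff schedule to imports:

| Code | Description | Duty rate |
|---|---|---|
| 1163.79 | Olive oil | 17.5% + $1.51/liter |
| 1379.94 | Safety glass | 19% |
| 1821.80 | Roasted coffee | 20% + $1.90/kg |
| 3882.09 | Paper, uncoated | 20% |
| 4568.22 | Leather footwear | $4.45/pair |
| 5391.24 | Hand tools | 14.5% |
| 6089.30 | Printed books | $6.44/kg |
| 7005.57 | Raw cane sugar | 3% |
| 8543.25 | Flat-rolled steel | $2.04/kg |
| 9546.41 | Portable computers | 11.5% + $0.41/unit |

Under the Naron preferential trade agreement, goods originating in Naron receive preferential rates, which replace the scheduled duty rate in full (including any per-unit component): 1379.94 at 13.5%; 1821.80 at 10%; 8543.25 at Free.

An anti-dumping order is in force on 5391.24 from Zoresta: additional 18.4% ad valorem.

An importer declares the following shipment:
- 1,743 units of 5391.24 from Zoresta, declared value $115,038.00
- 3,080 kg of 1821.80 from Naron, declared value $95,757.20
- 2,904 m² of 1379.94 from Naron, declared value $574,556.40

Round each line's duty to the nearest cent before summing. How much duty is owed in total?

Line 1 (5391.24, Zoresta, 1,743 units, $115,038.00):
Base rate for 5391.24 is 14.5%.
Additional duty on 5391.24 from Zoresta: +18.4%. Applied ad valorem rate: 14.5% + 18.4% = 32.9%.
Duty = $115,038.00 × 32.9% = $37,847.50.
Line 2 (1821.80, Naron, 3,080 kg, $95,757.20):
Base rate for 1821.80 is 20% + $1.90/kg.
Origin Naron qualifies under the Hesia–Naron agreement and 1821.80 is covered: preferential rate 10% applies instead.
Duty = $95,757.20 × 10% = $9,575.72.
Line 3 (1379.94, Naron, 2,904 m², $574,556.40):
Base rate for 1379.94 is 19%.
Origin Naron qualifies under the Hesia–Naron agreement and 1379.94 is covered: preferential rate 13.5% applies instead.
Duty = $574,556.40 × 13.5% = $77,565.11.
Total = $37,847.50 + $9,575.72 + $77,565.11 = $124,988.33.

$124,988.33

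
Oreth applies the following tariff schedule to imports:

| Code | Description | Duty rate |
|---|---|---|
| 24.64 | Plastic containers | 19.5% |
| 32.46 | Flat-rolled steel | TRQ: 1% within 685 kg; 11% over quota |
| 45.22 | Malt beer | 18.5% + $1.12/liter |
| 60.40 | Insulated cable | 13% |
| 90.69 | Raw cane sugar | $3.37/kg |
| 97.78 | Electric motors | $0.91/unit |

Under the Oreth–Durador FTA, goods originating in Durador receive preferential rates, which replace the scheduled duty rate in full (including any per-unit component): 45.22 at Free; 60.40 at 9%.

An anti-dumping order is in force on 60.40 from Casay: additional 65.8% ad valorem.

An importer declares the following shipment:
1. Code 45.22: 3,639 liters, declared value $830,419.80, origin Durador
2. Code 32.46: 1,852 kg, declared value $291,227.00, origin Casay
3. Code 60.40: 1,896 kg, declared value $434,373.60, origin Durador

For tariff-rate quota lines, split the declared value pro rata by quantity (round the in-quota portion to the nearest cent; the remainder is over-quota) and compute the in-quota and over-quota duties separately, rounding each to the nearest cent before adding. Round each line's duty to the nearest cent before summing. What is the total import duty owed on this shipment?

Line 1 (45.22, Durador, 3,639 liters, $830,419.80):
Base rate for 45.22 is 18.5% + $1.12/liter.
Origin Durador qualifies under the Oreth–Durador agreement and 45.22 is covered: preferential rate Free applies instead.
Duty = $830,419.80 × 0% = $0.00.
Line 2 (32.46, Casay, 1,852 kg, $291,227.00):
Code 32.46 is under a tariff-rate quota (threshold 685 kg). In-quota: 685 kg at 1%; over-quota: 1,167 kg at 11%.
Pro-rata value split: in-quota = $291,227.00 × 685/1,852 = $107,716.25; over-quota = $291,227.00 − $107,716.25 = $183,510.75.
In-quota duty = $107,716.25 × 1% = $1,077.16. Over-quota duty = $183,510.75 × 11% = $20,186.18.
Line duty = $1,077.16 + $20,186.18 = $21,263.34.
Line 3 (60.40, Durador, 1,896 kg, $434,373.60):
Base rate for 60.40 is 13%.
Origin Durador qualifies under the Oreth–Durador agreement and 60.40 is covered: preferential rate 9% applies instead.
The additional-duty order on 60.40 targets Casay, not Durador; it does not apply.
Duty = $434,373.60 × 9% = $39,093.62.
Total = $0.00 + $21,263.34 + $39,093.62 = $60,356.96.

$60,356.96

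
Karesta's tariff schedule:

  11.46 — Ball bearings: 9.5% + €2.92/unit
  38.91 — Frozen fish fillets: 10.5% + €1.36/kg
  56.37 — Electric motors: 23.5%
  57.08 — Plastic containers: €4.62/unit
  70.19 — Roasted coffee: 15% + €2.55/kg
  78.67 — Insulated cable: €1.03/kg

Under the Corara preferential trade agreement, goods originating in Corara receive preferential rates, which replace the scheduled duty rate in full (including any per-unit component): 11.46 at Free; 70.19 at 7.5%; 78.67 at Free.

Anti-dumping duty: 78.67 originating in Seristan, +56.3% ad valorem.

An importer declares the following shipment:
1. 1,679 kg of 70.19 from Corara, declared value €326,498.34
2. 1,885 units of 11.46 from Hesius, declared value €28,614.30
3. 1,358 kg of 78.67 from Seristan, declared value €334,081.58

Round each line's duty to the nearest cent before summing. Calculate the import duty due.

Line 1 (70.19, Corara, 1,679 kg, €326,498.34):
Base rate for 70.19 is 15% + €2.55/kg.
Origin Corara qualifies under the Karesta–Corara agreement and 70.19 is covered: preferential rate 7.5% applies instead.
Duty = €326,498.34 × 7.5% = €24,487.38.
Line 2 (11.46, Hesius, 1,885 units, €28,614.30):
Base rate for 11.46 is 9.5% + €2.92/unit.
11.46 has an FTA preferential rate, but origin Hesius is not Corara; base rate stands.
Duty = €28,614.30 × 9.5% + 1,885 × €2.92 = €8,222.56.
Line 3 (78.67, Seristan, 1,358 kg, €334,081.58):
Base rate for 78.67 is €1.03/kg.
78.67 has an FTA preferential rate, but origin Seristan is not Corara; base rate stands.
Additional duty on 78.67 from Seristan: +56.3% ad valorem. Applied ad valorem rate = 56.3%.
Duty = €334,081.58 × 56.3% + 1,358 × €1.03 = €189,486.67.
Total = €24,487.38 + €8,222.56 + €189,486.67 = €222,196.61.

€222,196.61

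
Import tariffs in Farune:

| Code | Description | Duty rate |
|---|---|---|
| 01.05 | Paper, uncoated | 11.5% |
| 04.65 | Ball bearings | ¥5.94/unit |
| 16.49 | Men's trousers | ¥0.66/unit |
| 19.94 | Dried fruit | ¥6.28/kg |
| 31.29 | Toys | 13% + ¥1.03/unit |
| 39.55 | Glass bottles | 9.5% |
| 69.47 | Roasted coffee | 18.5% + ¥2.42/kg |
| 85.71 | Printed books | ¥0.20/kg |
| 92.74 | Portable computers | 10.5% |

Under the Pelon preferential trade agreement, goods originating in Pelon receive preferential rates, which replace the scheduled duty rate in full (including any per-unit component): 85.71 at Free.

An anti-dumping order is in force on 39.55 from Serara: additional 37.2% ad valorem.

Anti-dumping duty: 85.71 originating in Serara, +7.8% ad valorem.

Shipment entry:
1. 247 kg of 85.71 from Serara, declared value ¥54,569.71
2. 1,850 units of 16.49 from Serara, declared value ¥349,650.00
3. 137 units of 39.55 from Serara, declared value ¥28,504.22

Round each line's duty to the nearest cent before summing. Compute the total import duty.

Line 1 (85.71, Serara, 247 kg, ¥54,569.71):
Base rate for 85.71 is ¥0.20/kg.
85.71 has an FTA preferential rate, but origin Serara is not Pelon; base rate stands.
Additional duty on 85.71 from Serara: +7.8% ad valorem. Applied ad valorem rate = 7.8%.
Duty = ¥54,569.71 × 7.8% + 247 × ¥0.20 = ¥4,305.84.
Line 2 (16.49, Serara, 1,850 units, ¥349,650.00):
Base rate for 16.49 is ¥0.66/unit.
Duty = 1,850 × ¥0.66 = ¥1,221.00.
Line 3 (39.55, Serara, 137 units, ¥28,504.22):
Base rate for 39.55 is 9.5%.
Additional duty on 39.55 from Serara: +37.2%. Applied ad valorem rate: 9.5% + 37.2% = 46.7%.
Duty = ¥28,504.22 × 46.7% = ¥13,311.47.
Total = ¥4,305.84 + ¥1,221.00 + ¥13,311.47 = ¥18,838.31.

¥18,838.31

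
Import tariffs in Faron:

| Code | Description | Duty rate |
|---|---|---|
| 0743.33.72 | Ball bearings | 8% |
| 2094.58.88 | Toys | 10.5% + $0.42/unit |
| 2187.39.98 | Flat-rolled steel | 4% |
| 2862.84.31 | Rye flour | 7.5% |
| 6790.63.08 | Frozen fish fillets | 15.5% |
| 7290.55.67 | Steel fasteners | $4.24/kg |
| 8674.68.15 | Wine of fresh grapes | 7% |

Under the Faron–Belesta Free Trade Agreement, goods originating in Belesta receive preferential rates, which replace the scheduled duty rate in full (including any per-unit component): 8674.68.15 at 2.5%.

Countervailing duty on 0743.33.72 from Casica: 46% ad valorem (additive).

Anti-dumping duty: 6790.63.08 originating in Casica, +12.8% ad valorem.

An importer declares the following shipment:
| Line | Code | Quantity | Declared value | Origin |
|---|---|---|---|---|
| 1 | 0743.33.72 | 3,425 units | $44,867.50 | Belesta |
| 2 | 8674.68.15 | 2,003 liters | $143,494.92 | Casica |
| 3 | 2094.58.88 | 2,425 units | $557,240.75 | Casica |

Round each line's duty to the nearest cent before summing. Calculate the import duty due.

Line 1 (0743.33.72, Belesta, 3,425 units, $44,867.50):
Base rate for 0743.33.72 is 8%.
Origin Belesta is the FTA partner but 0743.33.72 is not on the preference list; base rate stands.
The additional-duty order on 0743.33.72 targets Casica, not Belesta; it does not apply.
Duty = $44,867.50 × 8% = $3,589.40.
Line 2 (8674.68.15, Casica, 2,003 liters, $143,494.92):
Base rate for 8674.68.15 is 7%.
8674.68.15 has an FTA preferential rate, but origin Casica is not Belesta; base rate stands.
Duty = $143,494.92 × 7% = $10,044.64.
Line 3 (2094.58.88, Casica, 2,425 units, $557,240.75):
Base rate for 2094.58.88 is 10.5% + $0.42/unit.
Duty = $557,240.75 × 10.5% + 2,425 × $0.42 = $59,528.78.
Total = $3,589.40 + $10,044.64 + $59,528.78 = $73,162.82.

$73,162.82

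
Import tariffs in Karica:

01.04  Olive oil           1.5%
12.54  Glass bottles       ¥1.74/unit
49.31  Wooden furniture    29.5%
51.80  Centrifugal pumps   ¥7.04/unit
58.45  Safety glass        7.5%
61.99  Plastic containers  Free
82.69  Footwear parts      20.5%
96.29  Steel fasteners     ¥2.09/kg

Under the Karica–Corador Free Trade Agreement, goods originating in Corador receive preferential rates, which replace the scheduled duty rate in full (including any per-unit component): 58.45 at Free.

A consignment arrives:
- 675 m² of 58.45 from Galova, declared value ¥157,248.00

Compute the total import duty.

¥11,793.60

Line 1 (58.45, Galova, 675 m², ¥157,248.00):
Base rate for 58.45 is 7.5%.
58.45 has an FTA preferential rate, but origin Galova is not Corador; base rate stands.
Duty = ¥157,248.00 × 7.5% = ¥11,793.60.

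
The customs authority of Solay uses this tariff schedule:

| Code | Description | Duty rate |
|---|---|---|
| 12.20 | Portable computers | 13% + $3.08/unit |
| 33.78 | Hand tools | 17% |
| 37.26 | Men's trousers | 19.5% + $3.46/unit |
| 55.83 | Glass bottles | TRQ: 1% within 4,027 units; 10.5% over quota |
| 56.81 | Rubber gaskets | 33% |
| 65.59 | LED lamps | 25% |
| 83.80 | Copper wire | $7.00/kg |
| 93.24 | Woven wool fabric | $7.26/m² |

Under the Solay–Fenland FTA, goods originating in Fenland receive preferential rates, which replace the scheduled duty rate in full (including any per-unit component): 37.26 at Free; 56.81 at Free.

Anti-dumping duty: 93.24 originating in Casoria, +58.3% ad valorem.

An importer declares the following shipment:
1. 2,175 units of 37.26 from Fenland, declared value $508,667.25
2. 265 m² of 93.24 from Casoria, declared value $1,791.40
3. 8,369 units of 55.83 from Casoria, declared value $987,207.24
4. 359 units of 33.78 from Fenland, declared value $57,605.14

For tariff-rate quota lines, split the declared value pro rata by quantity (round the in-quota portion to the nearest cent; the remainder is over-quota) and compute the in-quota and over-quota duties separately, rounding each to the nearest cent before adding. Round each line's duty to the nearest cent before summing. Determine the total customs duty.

Line 1 (37.26, Fenland, 2,175 units, $508,667.25):
Base rate for 37.26 is 19.5% + $3.46/unit.
Origin Fenland qualifies under the Solay–Fenland agreement and 37.26 is covered: preferential rate Free applies instead.
Duty = $508,667.25 × 0% = $0.00.
Line 2 (93.24, Casoria, 265 m², $1,791.40):
Base rate for 93.24 is $7.26/m².
Additional duty on 93.24 from Casoria: +58.3% ad valorem. Applied ad valorem rate = 58.3%.
Duty = $1,791.40 × 58.3% + 265 × $7.26 = $2,968.29.
Line 3 (55.83, Casoria, 8,369 units, $987,207.24):
Code 55.83 is under a tariff-rate quota (threshold 4,027 units). In-quota: 4,027 units at 1%; over-quota: 4,342 units at 10.5%.
Pro-rata value split: in-quota = $987,207.24 × 4,027/8,369 = $475,024.92; over-quota = $987,207.24 − $475,024.92 = $512,182.32.
In-quota duty = $475,024.92 × 1% = $4,750.25. Over-quota duty = $512,182.32 × 10.5% = $53,779.14.
Line duty = $4,750.25 + $53,779.14 = $58,529.39.
Line 4 (33.78, Fenland, 359 units, $57,605.14):
Base rate for 33.78 is 17%.
Origin Fenland is the FTA partner but 33.78 is not on the preference list; base rate stands.
Duty = $57,605.14 × 17% = $9,792.87.
Total = $0.00 + $2,968.29 + $58,529.39 + $9,792.87 = $71,290.55.

$71,290.55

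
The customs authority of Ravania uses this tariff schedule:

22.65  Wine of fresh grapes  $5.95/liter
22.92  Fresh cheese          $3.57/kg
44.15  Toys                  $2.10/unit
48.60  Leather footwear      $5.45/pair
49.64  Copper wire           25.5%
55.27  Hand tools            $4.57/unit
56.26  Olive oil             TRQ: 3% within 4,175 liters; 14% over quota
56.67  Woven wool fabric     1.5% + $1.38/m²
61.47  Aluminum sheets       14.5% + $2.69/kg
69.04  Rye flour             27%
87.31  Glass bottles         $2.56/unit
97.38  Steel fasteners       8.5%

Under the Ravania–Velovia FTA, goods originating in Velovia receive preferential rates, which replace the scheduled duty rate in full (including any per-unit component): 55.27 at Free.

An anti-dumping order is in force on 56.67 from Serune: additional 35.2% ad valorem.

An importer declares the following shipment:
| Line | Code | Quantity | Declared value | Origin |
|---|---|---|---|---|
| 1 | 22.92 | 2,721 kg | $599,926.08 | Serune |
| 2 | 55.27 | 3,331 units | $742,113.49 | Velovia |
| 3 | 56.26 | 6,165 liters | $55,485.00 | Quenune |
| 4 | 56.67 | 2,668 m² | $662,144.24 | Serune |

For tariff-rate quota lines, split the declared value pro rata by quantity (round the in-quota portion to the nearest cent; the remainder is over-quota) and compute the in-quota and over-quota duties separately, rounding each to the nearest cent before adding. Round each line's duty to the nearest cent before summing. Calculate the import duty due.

Line 1 (22.92, Serune, 2,721 kg, $599,926.08):
Base rate for 22.92 is $3.57/kg.
Duty = 2,721 × $3.57 = $9,713.97.
Line 2 (55.27, Velovia, 3,331 units, $742,113.49):
Base rate for 55.27 is $4.57/unit.
Origin Velovia qualifies under the Ravania–Velovia agreement and 55.27 is covered: preferential rate Free applies instead.
Duty = $742,113.49 × 0% = $0.00.
Line 3 (56.26, Quenune, 6,165 liters, $55,485.00):
Code 56.26 is under a tariff-rate quota (threshold 4,175 liters). In-quota: 4,175 liters at 3%; over-quota: 1,990 liters at 14%.
Pro-rata value split: in-quota = $55,485.00 × 4,175/6,165 = $37,575.00; over-quota = $55,485.00 − $37,575.00 = $17,910.00.
In-quota duty = $37,575.00 × 3% = $1,127.25. Over-quota duty = $17,910.00 × 14% = $2,507.40.
Line duty = $1,127.25 + $2,507.40 = $3,634.65.
Line 4 (56.67, Serune, 2,668 m², $662,144.24):
Base rate for 56.67 is 1.5% + $1.38/m².
Additional duty on 56.67 from Serune: +35.2%. Applied ad valorem rate: 1.5% + 35.2% = 36.7%.
Duty = $662,144.24 × 36.7% + 2,668 × $1.38 = $246,688.78.
Total = $9,713.97 + $0.00 + $3,634.65 + $246,688.78 = $260,037.40.

$260,037.40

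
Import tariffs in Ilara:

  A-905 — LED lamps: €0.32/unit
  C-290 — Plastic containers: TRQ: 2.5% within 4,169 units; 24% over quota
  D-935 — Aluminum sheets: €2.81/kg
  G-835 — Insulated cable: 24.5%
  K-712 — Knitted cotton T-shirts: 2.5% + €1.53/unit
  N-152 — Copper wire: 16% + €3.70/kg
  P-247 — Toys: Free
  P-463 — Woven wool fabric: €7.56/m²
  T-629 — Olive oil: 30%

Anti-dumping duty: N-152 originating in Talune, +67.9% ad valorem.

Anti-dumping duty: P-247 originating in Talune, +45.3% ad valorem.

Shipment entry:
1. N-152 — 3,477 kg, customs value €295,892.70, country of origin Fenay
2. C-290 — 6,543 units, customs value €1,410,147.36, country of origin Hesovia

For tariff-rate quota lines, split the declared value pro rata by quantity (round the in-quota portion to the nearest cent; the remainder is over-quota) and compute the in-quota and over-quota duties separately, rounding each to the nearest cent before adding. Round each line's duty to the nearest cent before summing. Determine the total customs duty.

Line 1 (N-152, Fenay, 3,477 kg, €295,892.70):
Base rate for N-152 is 16% + €3.70/kg.
The additional-duty order on N-152 targets Talune, not Fenay; it does not apply.
Duty = €295,892.70 × 16% + 3,477 × €3.70 = €60,207.73.
Line 2 (C-290, Hesovia, 6,543 units, €1,410,147.36):
Code C-290 is under a tariff-rate quota (threshold 4,169 units). In-quota: 4,169 units at 2.5%; over-quota: 2,374 units at 24%.
Pro-rata value split: in-quota = €1,410,147.36 × 4,169/6,543 = €898,502.88; over-quota = €1,410,147.36 − €898,502.88 = €511,644.48.
In-quota duty = €898,502.88 × 2.5% = €22,462.57. Over-quota duty = €511,644.48 × 24% = €122,794.68.
Line duty = €22,462.57 + €122,794.68 = €145,257.25.
Total = €60,207.73 + €145,257.25 = €205,464.98.

€205,464.98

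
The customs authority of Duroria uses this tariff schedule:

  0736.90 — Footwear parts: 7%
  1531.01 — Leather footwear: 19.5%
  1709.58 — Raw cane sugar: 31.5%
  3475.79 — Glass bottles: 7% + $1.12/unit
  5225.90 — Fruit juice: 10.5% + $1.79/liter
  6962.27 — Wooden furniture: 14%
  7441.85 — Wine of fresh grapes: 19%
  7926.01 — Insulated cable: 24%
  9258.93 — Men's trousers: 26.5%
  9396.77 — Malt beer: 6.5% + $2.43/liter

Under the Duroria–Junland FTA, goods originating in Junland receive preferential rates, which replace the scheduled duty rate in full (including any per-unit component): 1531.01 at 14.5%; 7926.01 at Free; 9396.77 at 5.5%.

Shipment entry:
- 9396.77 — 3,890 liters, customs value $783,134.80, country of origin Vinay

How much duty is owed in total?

Line 1 (9396.77, Vinay, 3,890 liters, $783,134.80):
Base rate for 9396.77 is 6.5% + $2.43/liter.
9396.77 has an FTA preferential rate, but origin Vinay is not Junland; base rate stands.
Duty = $783,134.80 × 6.5% + 3,890 × $2.43 = $60,356.46.

$60,356.46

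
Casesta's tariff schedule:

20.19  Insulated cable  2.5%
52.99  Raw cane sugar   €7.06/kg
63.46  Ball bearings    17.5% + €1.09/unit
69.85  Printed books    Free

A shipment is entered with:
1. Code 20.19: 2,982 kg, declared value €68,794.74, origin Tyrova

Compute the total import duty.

Line 1 (20.19, Tyrova, 2,982 kg, €68,794.74):
Base rate for 20.19 is 2.5%.
Duty = €68,794.74 × 2.5% = €1,719.87.

€1,719.87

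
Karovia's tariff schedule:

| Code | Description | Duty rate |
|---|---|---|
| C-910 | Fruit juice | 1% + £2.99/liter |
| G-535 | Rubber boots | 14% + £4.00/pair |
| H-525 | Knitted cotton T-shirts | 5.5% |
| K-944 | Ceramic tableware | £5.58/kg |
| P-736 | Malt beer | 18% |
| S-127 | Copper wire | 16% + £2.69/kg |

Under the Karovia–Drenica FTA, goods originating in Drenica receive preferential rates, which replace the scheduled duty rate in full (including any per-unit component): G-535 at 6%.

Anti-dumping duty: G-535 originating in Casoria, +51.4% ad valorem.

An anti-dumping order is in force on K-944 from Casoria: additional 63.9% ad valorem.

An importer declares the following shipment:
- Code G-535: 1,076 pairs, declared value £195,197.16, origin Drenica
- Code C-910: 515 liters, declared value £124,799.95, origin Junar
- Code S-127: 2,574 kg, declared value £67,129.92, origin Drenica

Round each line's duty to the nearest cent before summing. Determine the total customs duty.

£32,164.53

Line 1 (G-535, Drenica, 1,076 pairs, £195,197.16):
Base rate for G-535 is 14% + £4.00/pair.
Origin Drenica qualifies under the Karovia–Drenica agreement and G-535 is covered: preferential rate 6% applies instead.
The additional-duty order on G-535 targets Casoria, not Drenica; it does not apply.
Duty = £195,197.16 × 6% = £11,711.83.
Line 2 (C-910, Junar, 515 liters, £124,799.95):
Base rate for C-910 is 1% + £2.99/liter.
Duty = £124,799.95 × 1% + 515 × £2.99 = £2,787.85.
Line 3 (S-127, Drenica, 2,574 kg, £67,129.92):
Base rate for S-127 is 16% + £2.69/kg.
Origin Drenica is the FTA partner but S-127 is not on the preference list; base rate stands.
Duty = £67,129.92 × 16% + 2,574 × £2.69 = £17,664.85.
Total = £11,711.83 + £2,787.85 + £17,664.85 = £32,164.53.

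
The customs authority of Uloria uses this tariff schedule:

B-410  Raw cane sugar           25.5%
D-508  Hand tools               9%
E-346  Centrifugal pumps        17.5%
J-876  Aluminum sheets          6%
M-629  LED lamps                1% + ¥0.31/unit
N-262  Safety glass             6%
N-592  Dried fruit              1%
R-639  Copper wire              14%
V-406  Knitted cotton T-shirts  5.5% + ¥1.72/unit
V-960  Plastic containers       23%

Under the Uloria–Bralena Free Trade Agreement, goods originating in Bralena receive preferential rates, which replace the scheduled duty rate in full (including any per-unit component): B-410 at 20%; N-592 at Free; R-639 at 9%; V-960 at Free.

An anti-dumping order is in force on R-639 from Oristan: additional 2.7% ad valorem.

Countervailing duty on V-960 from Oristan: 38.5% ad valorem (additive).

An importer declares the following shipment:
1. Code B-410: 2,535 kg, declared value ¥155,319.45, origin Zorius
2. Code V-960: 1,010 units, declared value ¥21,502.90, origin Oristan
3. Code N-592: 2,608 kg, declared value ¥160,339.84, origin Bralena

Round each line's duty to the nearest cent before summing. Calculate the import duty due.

¥52,830.74

Line 1 (B-410, Zorius, 2,535 kg, ¥155,319.45):
Base rate for B-410 is 25.5%.
B-410 has an FTA preferential rate, but origin Zorius is not Bralena; base rate stands.
Duty = ¥155,319.45 × 25.5% = ¥39,606.46.
Line 2 (V-960, Oristan, 1,010 units, ¥21,502.90):
Base rate for V-960 is 23%.
V-960 has an FTA preferential rate, but origin Oristan is not Bralena; base rate stands.
Additional duty on V-960 from Oristan: +38.5%. Applied ad valorem rate: 23% + 38.5% = 61.5%.
Duty = ¥21,502.90 × 61.5% = ¥13,224.28.
Line 3 (N-592, Bralena, 2,608 kg, ¥160,339.84):
Base rate for N-592 is 1%.
Origin Bralena qualifies under the Uloria–Bralena agreement and N-592 is covered: preferential rate Free applies instead.
Duty = ¥160,339.84 × 0% = ¥0.00.
Total = ¥39,606.46 + ¥13,224.28 + ¥0.00 = ¥52,830.74.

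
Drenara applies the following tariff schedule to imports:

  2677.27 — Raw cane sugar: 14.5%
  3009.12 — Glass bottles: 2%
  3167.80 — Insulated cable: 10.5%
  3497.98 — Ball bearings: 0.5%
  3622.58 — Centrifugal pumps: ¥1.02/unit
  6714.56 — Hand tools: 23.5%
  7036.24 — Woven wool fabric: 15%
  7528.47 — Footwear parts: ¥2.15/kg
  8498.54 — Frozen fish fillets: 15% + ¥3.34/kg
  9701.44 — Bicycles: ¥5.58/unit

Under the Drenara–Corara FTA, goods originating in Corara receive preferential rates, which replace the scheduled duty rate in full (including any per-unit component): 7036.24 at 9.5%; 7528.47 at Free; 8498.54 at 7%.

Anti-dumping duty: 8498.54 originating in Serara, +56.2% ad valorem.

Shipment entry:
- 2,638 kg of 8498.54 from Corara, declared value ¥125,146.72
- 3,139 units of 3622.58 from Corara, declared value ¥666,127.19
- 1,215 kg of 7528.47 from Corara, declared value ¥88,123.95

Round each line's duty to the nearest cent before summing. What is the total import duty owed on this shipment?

¥11,962.05

Line 1 (8498.54, Corara, 2,638 kg, ¥125,146.72):
Base rate for 8498.54 is 15% + ¥3.34/kg.
Origin Corara qualifies under the Drenara–Corara agreement and 8498.54 is covered: preferential rate 7% applies instead.
The additional-duty order on 8498.54 targets Serara, not Corara; it does not apply.
Duty = ¥125,146.72 × 7% = ¥8,760.27.
Line 2 (3622.58, Corara, 3,139 units, ¥666,127.19):
Base rate for 3622.58 is ¥1.02/unit.
Origin Corara is the FTA partner but 3622.58 is not on the preference list; base rate stands.
Duty = 3,139 × ¥1.02 = ¥3,201.78.
Line 3 (7528.47, Corara, 1,215 kg, ¥88,123.95):
Base rate for 7528.47 is ¥2.15/kg.
Origin Corara qualifies under the Drenara–Corara agreement and 7528.47 is covered: preferential rate Free applies instead.
Duty = ¥88,123.95 × 0% = ¥0.00.
Total = ¥8,760.27 + ¥3,201.78 + ¥0.00 = ¥11,962.05.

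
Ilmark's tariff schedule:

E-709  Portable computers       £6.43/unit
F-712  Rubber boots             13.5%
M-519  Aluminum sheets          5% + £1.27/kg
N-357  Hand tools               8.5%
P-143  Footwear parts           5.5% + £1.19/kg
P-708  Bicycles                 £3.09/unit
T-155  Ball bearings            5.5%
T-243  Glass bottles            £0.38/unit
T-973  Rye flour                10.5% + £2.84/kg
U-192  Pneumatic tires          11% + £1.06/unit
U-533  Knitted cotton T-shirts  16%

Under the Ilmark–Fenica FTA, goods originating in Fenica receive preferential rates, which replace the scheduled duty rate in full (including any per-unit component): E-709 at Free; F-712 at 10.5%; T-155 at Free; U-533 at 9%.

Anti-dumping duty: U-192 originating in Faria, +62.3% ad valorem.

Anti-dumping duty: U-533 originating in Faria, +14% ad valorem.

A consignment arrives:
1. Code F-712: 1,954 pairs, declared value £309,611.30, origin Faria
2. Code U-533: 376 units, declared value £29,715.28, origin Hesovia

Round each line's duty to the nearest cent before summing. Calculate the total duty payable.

£46,551.97

Line 1 (F-712, Faria, 1,954 pairs, £309,611.30):
Base rate for F-712 is 13.5%.
F-712 has an FTA preferential rate, but origin Faria is not Fenica; base rate stands.
Duty = £309,611.30 × 13.5% = £41,797.53.
Line 2 (U-533, Hesovia, 376 units, £29,715.28):
Base rate for U-533 is 16%.
U-533 has an FTA preferential rate, but origin Hesovia is not Fenica; base rate stands.
The additional-duty order on U-533 targets Faria, not Hesovia; it does not apply.
Duty = £29,715.28 × 16% = £4,754.44.
Total = £41,797.53 + £4,754.44 = £46,551.97.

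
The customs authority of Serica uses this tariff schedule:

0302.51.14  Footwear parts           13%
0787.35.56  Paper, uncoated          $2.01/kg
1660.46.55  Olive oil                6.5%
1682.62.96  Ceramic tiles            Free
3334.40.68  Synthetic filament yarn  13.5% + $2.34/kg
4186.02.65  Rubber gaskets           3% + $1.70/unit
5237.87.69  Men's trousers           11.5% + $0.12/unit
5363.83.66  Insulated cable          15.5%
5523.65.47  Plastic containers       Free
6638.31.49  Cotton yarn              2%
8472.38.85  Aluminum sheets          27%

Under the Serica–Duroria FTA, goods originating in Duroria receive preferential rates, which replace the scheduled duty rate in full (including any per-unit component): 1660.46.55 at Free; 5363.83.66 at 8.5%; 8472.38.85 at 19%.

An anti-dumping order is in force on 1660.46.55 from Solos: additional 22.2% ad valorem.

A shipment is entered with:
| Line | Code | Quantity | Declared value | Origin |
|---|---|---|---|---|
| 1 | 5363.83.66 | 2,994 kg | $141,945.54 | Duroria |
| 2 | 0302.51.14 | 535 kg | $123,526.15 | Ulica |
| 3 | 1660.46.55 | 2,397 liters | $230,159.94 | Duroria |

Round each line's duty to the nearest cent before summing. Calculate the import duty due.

Line 1 (5363.83.66, Duroria, 2,994 kg, $141,945.54):
Base rate for 5363.83.66 is 15.5%.
Origin Duroria qualifies under the Serica–Duroria agreement and 5363.83.66 is covered: preferential rate 8.5% applies instead.
Duty = $141,945.54 × 8.5% = $12,065.37.
Line 2 (0302.51.14, Ulica, 535 kg, $123,526.15):
Base rate for 0302.51.14 is 13%.
Duty = $123,526.15 × 13% = $16,058.40.
Line 3 (1660.46.55, Duroria, 2,397 liters, $230,159.94):
Base rate for 1660.46.55 is 6.5%.
Origin Duroria qualifies under the Serica–Duroria agreement and 1660.46.55 is covered: preferential rate Free applies instead.
The additional-duty order on 1660.46.55 targets Solos, not Duroria; it does not apply.
Duty = $230,159.94 × 0% = $0.00.
Total = $12,065.37 + $16,058.40 + $0.00 = $28,123.77.

$28,123.77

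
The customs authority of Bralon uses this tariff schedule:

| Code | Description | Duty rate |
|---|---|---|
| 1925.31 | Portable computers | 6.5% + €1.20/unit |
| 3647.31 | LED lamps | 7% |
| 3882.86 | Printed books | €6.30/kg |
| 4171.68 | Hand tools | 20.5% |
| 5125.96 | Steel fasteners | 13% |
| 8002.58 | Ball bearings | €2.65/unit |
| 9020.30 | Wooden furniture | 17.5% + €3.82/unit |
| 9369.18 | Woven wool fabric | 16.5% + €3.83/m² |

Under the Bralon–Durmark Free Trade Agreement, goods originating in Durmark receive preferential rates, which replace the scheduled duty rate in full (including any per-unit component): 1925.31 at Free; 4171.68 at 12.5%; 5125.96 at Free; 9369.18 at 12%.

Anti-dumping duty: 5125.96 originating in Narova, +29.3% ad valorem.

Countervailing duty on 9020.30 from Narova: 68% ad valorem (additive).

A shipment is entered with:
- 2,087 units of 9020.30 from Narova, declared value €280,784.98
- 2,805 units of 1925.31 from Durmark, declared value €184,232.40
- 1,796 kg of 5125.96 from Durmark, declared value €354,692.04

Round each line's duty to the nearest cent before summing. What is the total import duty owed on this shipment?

Line 1 (9020.30, Narova, 2,087 units, €280,784.98):
Base rate for 9020.30 is 17.5% + €3.82/unit.
Additional duty on 9020.30 from Narova: +68%. Applied ad valorem rate: 17.5% + 68% = 85.5%.
Duty = €280,784.98 × 85.5% + 2,087 × €3.82 = €248,043.50.
Line 2 (1925.31, Durmark, 2,805 units, €184,232.40):
Base rate for 1925.31 is 6.5% + €1.20/unit.
Origin Durmark qualifies under the Bralon–Durmark agreement and 1925.31 is covered: preferential rate Free applies instead.
Duty = €184,232.40 × 0% = €0.00.
Line 3 (5125.96, Durmark, 1,796 kg, €354,692.04):
Base rate for 5125.96 is 13%.
Origin Durmark qualifies under the Bralon–Durmark agreement and 5125.96 is covered: preferential rate Free applies instead.
The additional-duty order on 5125.96 targets Narova, not Durmark; it does not apply.
Duty = €354,692.04 × 0% = €0.00.
Total = €248,043.50 + €0.00 + €0.00 = €248,043.50.

€248,043.50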